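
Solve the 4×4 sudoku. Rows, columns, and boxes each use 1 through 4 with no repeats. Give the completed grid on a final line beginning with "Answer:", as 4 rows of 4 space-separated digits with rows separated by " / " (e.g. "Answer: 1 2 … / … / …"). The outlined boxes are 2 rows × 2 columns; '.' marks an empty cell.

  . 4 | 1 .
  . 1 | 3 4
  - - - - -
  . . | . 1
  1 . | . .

Step 1. [r3c1∈{2,3,4}] 4 has one home in col 1: r3c1 ⇒ r3c1=4.
Step 2. [r3c3∈{2}] r3c3's peers cover all but 2 ⇒ r3c3=2.
Step 3. [r1c4∈{2}] r1c4's peers cover all but 2. So r1c4=2.
Step 4. [r3c2∈{3}] nothing but 3 survives at r3c2, so r3c2=3.
Step 5. [r4c3∈{4}] r4c3's peers cover all but 4, so r4c3=4.
Step 6. [r2c1∈{2}] nothing but 2 survives at r2c1. So r2c1=2.
Step 7. [r1c1∈{3}] only 3 remains possible at r1c1 ⇒ r1c1=3.
Step 8. [r4c4∈{3}] r4c4 is down to just 3. So r4c4=3.
Step 9. [r4c2∈{2}] r4c2 has the single candidate 2. So r4c2=2.

Answer: 3 4 1 2 / 2 1 3 4 / 4 3 2 1 / 1 2 4 3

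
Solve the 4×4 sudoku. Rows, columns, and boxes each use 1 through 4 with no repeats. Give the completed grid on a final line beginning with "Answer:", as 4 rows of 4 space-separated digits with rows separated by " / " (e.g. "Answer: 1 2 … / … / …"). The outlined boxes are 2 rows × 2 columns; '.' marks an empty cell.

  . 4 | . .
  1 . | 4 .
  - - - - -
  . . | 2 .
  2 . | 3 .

Step 1. [r1c4∈{1,2,3}] row 1 places 2 nowhere but r1c4, so r1c4=2.
Step 2. [r4c2∈{1}] r4c2 is down to just 1, so r4c2=1.
Step 3. [r1c1∈{3}] r1c1 has the single candidate 3, so r1c1=3.
Step 4. [r4c4∈{4}] r4c4 has the single candidate 4. So r4c4=4.
Step 5. [r3c1∈{4}] r3c1 is down to just 4. So r3c1=4.
Step 6. [r2c2∈{2}] r2c2's peers cover all but 2 ⇒ r2c2=2.
Step 7. [r3c2∈{3}] only 3 remains possible at r3c2 ⇒ r3c2=3.
Step 8. [r3c4∈{1}] r3c4 is down to just 1. So r3c4=1.
Step 9. [r2c4∈{3}] r2c4's peers cover all but 3. So r2c4=3.
Step 10. [r1c3∈{1}] r1c3 has the single candidate 1, so r1c3=1.

Answer: 3 4 1 2 / 1 2 4 3 / 4 3 2 1 / 2 1 3 4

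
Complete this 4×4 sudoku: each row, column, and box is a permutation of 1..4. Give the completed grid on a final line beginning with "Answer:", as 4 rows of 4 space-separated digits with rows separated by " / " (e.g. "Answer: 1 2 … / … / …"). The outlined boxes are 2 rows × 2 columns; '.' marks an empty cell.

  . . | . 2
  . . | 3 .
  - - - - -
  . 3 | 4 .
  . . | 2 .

Step 1. [r2c4∈{1,4}] across col 4, 4 lands solely at r2c4 ⇒ r2c4=4.
Step 2. [r3c1∈{1,2}] r3c1 is the only open cell in row 3 admitting 2, so r3c1=2.
Step 3. [r2c1∈{1}] r2c1 has the single candidate 1. So r2c1=1.
Step 4. [r1c2∈{4}] only 4 remains possible at r1c2. So r1c2=4.
Step 5. [r4c2∈{1}] r4c2 is down to just 1. So r4c2=1.
Step 6. [r2c2∈{2}] only 2 remains possible at r2c2. So r2c2=2.
Step 7. [r4c4∈{3}] nothing but 3 survives at r4c4 ⇒ r4c4=3.
Step 8. [r3c4∈{1}] r3c4's peers cover all but 1, so r3c4=1.
Step 9. [r4c1∈{4}] r4c1's peers cover all but 4. So r4c1=4.
Step 10. [r1c3∈{1}] r1c3's peers cover all but 1, so r1c3=1.
Step 11. [r1c1∈{3}] r1c1 is down to just 3, so r1c1=3.

Answer: 3 4 1 2 / 1 2 3 4 / 2 3 4 1 / 4 1 2 3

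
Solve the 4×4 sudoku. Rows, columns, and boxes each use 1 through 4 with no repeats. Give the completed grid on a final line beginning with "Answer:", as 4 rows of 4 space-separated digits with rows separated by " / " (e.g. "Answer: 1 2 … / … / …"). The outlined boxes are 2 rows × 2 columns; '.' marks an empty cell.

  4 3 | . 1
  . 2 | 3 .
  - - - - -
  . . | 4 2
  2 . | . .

Step 1. [r3c2∈{1}] only 1 remains possible at r3c2. So r3c2=1.
Step 2. [r4c4∈{3}] r4c4 has the single candidate 3. So r4c4=3.
Step 3. [r4c2∈{4}] only 4 remains possible at r4c2, so r4c2=4.
Step 4. [r2c4∈{4}] r2c4 is down to just 4 ⇒ r2c4=4.
Step 5. [r1c3∈{2}] nothing but 2 survives at r1c3, so r1c3=2.
Step 6. [r4c3∈{1}] only 1 remains possible at r4c3. So r4c3=1.
Step 7. [r3c1∈{3}] r3c1's peers cover all but 3 ⇒ r3c1=3.
Step 8. [r2c1∈{1}] r2c1 is down to just 1. So r2c1=1.

Answer: 4 3 2 1 / 1 2 3 4 / 3 1 4 2 / 2 4 1 3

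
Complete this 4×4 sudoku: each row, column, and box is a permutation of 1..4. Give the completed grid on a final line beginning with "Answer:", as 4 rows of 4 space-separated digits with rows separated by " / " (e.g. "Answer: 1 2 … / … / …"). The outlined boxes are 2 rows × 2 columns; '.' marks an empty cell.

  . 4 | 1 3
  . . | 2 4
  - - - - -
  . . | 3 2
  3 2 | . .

Step 1. [r3c2∈{1}] r3c2 has the single candidate 1 ⇒ r3c2=1.
Step 2. [r1c1∈{2}] r1c1 is down to just 2 ⇒ r1c1=2.
Step 3. [r2c1∈{1}] nothing but 1 survives at r2c1. So r2c1=1.
Step 4. [r4c4∈{1}] only 1 remains possible at r4c4. So r4c4=1.
Step 5. [r4c3∈{4}] r4c3 is down to just 4 ⇒ r4c3=4.
Step 6. [r2c2∈{3}] r2c2 has the single candidate 3 ⇒ r2c2=3.
Step 7. [r3c1∈{4}] r3c1 has the single candidate 4. So r3c1=4.

Answer: 2 4 1 3 / 1 3 2 4 / 4 1 3 2 / 3 2 4 1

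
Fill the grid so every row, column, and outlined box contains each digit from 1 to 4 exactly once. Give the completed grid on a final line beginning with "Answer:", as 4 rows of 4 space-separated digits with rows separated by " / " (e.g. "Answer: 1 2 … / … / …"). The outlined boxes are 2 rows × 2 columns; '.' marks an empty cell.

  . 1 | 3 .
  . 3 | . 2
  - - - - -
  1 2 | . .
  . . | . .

Step 1. [r3c3∈{4}] only 4 remains possible at r3c3 ⇒ r3c3=4.
Step 2. [r4c4∈{1,3}] in col 4, 1 fits only at r4c4. So r4c4=1.
Step 3. [r2c1∈{4}] r2c1's peers cover all but 4, so r2c1=4.
Step 4. [r4c1∈{3}] r4c1's peers cover all but 3 ⇒ r4c1=3.
Step 5. [r4c2∈{4}] r4c2's peers cover all but 4. So r4c2=4.
Step 6. [r1c4∈{4}] only 4 remains possible at r1c4, so r1c4=4.
Step 7. [r2c3∈{1}] nothing but 1 survives at r2c3 ⇒ r2c3=1.
Step 8. [r4c3∈{2}] r4c3 is down to just 2. So r4c3=2.
Step 9. [r3c4∈{3}] r3c4 is down to just 3 ⇒ r3c4=3.
Step 10. [r1c1∈{2}] only 2 remains possible at r1c1, so r1c1=2.

Answer: 2 1 3 4 / 4 3 1 2 / 1 2 4 3 / 3 4 2 1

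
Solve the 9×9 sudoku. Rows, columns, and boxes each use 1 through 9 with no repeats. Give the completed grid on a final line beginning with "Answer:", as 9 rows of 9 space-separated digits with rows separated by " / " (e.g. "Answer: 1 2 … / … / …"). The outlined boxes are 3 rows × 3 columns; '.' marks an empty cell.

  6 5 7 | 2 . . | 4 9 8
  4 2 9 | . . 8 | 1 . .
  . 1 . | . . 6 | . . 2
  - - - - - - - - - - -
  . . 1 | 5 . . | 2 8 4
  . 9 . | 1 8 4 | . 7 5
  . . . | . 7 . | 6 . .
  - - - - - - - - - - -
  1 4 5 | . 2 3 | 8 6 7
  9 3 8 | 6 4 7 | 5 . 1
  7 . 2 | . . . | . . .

Step 1. [r3c3∈{3}] r3c3 has the single candidate 3 ⇒ r3c3=3.
Step 2. [r9c7∈{3,9}] col 7 places 9 nowhere but r9c7. So r9c7=9.
Step 3. [r1c5∈{1,3}] in row 1, 3 fits only at r1c5. So r1c5=3.
Step 4. [r6c4∈{3,9}] across col 4, 3 lands solely at r6c4 ⇒ r6c4=3.
Step 5. [r2c5∈{5}] r2c5 has the single candidate 5 ⇒ r2c5=5.
Step 6. [r3c5∈{9}] r3c5 has the single candidate 9, so r3c5=9.
Step 7. [r6c6∈{2,9}] 2 has one home in col 6: r6c6, so r6c6=2.
Step 8. [r9c9∈{3}] r9c9 is down to just 3. So r9c9=3.
Step 9. [r9c2∈{6}] r9c2 has the single candidate 6 ⇒ r9c2=6.
Step 10. [r5c7∈{3}] only 3 remains possible at r5c7. So r5c7=3.
Step 11. [r1c6∈{1}] r1c6 has the single candidate 1, so r1c6=1.
Step 12. [r6c1∈{5,8}] 5 has one home in row 6: r6c1, so r6c1=5.
Step 13. [r3c4∈{4,7}] across row 3, 4 lands solely at r3c4, so r3c4=4.
Step 14. [r4c6∈{9}] r4c6 is down to just 9 ⇒ r4c6=9.
Step 15. [r9c4∈{8}] r9c4 is down to just 8 ⇒ r9c4=8.
Step 16. [r6c2∈{8}] only 8 remains possible at r6c2, so r6c2=8.
Step 17. [r4c5∈{6}] r4c5 is down to just 6 ⇒ r4c5=6.
Step 18. [r7c4∈{9}] r7c4 has the single candidate 9, so r7c4=9.
Step 19. [r4c1∈{3}] only 3 remains possible at r4c1 ⇒ r4c1=3.
Step 20. [r3c1∈{8}] nothing but 8 survives at r3c1. So r3c1=8.
Step 21. [r5c3∈{6}] r5c3's peers cover all but 6 ⇒ r5c3=6.
Step 22. [r8c8∈{2}] r8c8 is down to just 2, so r8c8=2.
Step 23. [r2c4∈{7}] nothing but 7 survives at r2c4 ⇒ r2c4=7.
Step 24. [r9c5∈{1}] only 1 remains possible at r9c5. So r9c5=1.
Step 25. [r5c1∈{2}] only 2 remains possible at r5c1. So r5c1=2.
Step 26. [r4c2∈{7}] nothing but 7 survives at r4c2 ⇒ r4c2=7.
Step 27. [r6c9∈{9}] r6c9 is down to just 9. So r6c9=9.
Step 28. [r3c8∈{5}] r3c8 has the single candidate 5. So r3c8=5.
Step 29. [r9c8∈{4}] nothing but 4 survives at r9c8 ⇒ r9c8=4.
Step 30. [r2c9∈{6}] r2c9's peers cover all but 6. So r2c9=6.
Step 31. [r2c8∈{3}] r2c8's peers cover all but 3, so r2c8=3.
Step 32. [r9c6∈{5}] only 5 remains possible at r9c6. So r9c6=5.
Step 33. [r3c7∈{7}] only 7 remains possible at r3c7. So r3c7=7.
Step 34. [r6c3∈{4}] nothing but 4 survives at r6c3, so r6c3=4.
Step 35. [r6c8∈{1}] r6c8's peers cover all but 1, so r6c8=1.

Answer: 6 5 7 2 3 1 4 9 8 / 4 2 9 7 5 8 1 3 6 / 8 1 3 4 9 6 7 5 2 / 3 7 1 5 6 9 2 8 4 / 2 9 6 1 8 4 3 7 5 / 5 8 4 3 7 2 6 1 9 / 1 4 5 9 2 3 8 6 7 / 9 3 8 6 4 7 5 2 1 / 7 6 2 8 1 5 9 4 3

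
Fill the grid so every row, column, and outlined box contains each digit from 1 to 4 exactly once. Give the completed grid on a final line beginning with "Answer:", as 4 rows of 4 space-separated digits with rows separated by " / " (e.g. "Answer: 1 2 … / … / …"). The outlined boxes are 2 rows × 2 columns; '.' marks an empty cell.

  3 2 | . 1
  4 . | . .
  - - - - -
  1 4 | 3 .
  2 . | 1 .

Step 1. [r2c3∈{2}] r2c3 has the single candidate 2, so r2c3=2.
Step 2. [r4c2∈{3}] r4c2 is down to just 3, so r4c2=3.
Step 3. [r1c3∈{4}] only 4 remains possible at r1c3, so r1c3=4.
Step 4. [r2c2∈{1}] nothing but 1 survives at r2c2 ⇒ r2c2=1.
Step 5. [r4c4∈{4}] only 4 remains possible at r4c4 ⇒ r4c4=4.
Step 6. [r3c4∈{2}] r3c4's peers cover all but 2 ⇒ r3c4=2.
Step 7. [r2c4∈{3}] r2c4 has the single candidate 3 ⇒ r2c4=3.

Answer: 3 2 4 1 / 4 1 2 3 / 1 4 3 2 / 2 3 1 4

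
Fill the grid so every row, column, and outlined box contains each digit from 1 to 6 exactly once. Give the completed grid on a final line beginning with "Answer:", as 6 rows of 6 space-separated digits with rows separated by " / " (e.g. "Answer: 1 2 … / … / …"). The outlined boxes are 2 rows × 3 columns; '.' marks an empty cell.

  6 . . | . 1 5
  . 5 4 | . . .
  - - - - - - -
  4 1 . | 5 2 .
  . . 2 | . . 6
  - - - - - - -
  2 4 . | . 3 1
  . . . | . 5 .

Step 1. [r1c3∈{3}] nothing but 3 survives at r1c3. So r1c3=3.
Step 2. [r6c2∈{3,6}] in col 2, 6 fits only at r6c2. So r6c2=6.
Step 3. [r1c4∈{2,4}] in row 1, 4 fits only at r1c4. So r1c4=4.
Step 4. [r4c2∈{3}] only 3 remains possible at r4c2 ⇒ r4c2=3.
Step 5. [r2c4∈{2,3,6}] r2c4 is the only open cell in col 4 admitting 3, so r2c4=3.
Step 6. [r6c1∈{1,3}] 3 has one home in row 6: r6c1. So r6c1=3.
Step 7. [r2c6∈{2}] only 2 remains possible at r2c6 ⇒ r2c6=2.
Step 8. [r3c6∈{3}] r3c6 is down to just 3, so r3c6=3.
Step 9. [r4c1∈{5}] r4c1's peers cover all but 5. So r4c1=5.
Step 10. [r5c4∈{6}] only 6 remains possible at r5c4 ⇒ r5c4=6.
Step 11. [r6c6∈{4}] only 4 remains possible at r6c6. So r6c6=4.
Step 12. [r2c5∈{6}] nothing but 6 survives at r2c5, so r2c5=6.
Step 13. [r3c3∈{6}] r3c3's peers cover all but 6, so r3c3=6.
Step 14. [r5c3∈{5}] nothing but 5 survives at r5c3 ⇒ r5c3=5.
Step 15. [r2c1∈{1}] only 1 remains possible at r2c1, so r2c1=1.
Step 16. [r4c5∈{4}] r4c5 is down to just 4 ⇒ r4c5=4.
Step 17. [r6c3∈{1}] r6c3 is down to just 1 ⇒ r6c3=1.
Step 18. [r4c4∈{1}] r4c4's peers cover all but 1. So r4c4=1.
Step 19. [r1c2∈{2}] only 2 remains possible at r1c2 ⇒ r1c2=2.
Step 20. [r6c4∈{2}] nothing but 2 survives at r6c4 ⇒ r6c4=2.

Answer: 6 2 3 4 1 5 / 1 5 4 3 6 2 / 4 1 6 5 2 3 / 5 3 2 1 4 6 / 2 4 5 6 3 1 / 3 6 1 2 5 4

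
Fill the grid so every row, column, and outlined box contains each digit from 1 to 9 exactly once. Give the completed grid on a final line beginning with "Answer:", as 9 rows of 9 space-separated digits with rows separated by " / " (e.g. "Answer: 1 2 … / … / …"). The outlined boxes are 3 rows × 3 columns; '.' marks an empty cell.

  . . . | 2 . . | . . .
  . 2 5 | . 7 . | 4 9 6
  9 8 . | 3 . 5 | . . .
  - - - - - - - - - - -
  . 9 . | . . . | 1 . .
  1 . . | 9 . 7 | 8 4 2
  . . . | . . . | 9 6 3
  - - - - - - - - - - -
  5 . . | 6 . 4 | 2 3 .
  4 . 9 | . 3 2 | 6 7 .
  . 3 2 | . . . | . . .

Step 1. [r9c7∈{5}] only 5 remains possible at r9c7, so r9c7=5.
Step 2. [r8c2∈{1}] r8c2 is down to just 1, so r8c2=1.
Step 3. [r4c9∈{5,7}] in box 6, 7 fits only at r4c9 ⇒ r4c9=7.
Step 4. [r3c9∈{1}] r3c9 has the single candidate 1, so r3c9=1.
Step 5. [r7c5∈{1,8,9}] row 7 places 1 nowhere but r7c5 ⇒ r7c5=1.
Step 6. [r8c9∈{8}] only 8 remains possible at r8c9, so r8c9=8.
Step 7. [r1c3∈{1,3,4,6,7}] r1c3 is the only open cell in col 3 admitting 1 ⇒ r1c3=1.
Step 8. [r7c3∈{7,8}] 8 has one home in row 7: r7c3, so r7c3=8.
Step 9. [r4c6∈{3,6,8}] col 6 places 3 nowhere but r4c6, so r4c6=3.
Step 10. [r1c6∈{6,8,9}] col 6 places 6 nowhere but r1c6. So r1c6=6.
Step 11. [r5c2∈{5,6}] r5c2 is the only open cell in col 2 admitting 6 ⇒ r5c2=6.
Step 12. [r4c3∈{4}] only 4 remains possible at r4c3 ⇒ r4c3=4.
Step 13. [r6c4∈{1,4,5,8}] col 4 places 4 nowhere but r6c4, so r6c4=4.
Step 14. [r1c5∈{4,8,9}] row 1 places 9 nowhere but r1c5. So r1c5=9.
Step 15. [r9c5∈{8}] r9c5 is down to just 8, so r9c5=8.
Step 16. [r5c5∈{5}] only 5 remains possible at r5c5, so r5c5=5.
Step 17. [r7c2∈{7}] nothing but 7 survives at r7c2 ⇒ r7c2=7.
Step 18. [r4c4∈{8}] r4c4 has the single candidate 8 ⇒ r4c4=8.
Step 19. [r6c1∈{2,7,8}] row 6 places 8 nowhere but r6c1, so r6c1=8.
Step 20. [r1c1∈{3,7}] r1c1 is the only open cell in col 1 admitting 7, so r1c1=7.
Step 21. [r6c6∈{1}] r6c6 has the single candidate 1 ⇒ r6c6=1.
Step 22. [r4c1∈{2}] r4c1's peers cover all but 2, so r4c1=2.
Step 23. [r1c9∈{5}] r1c9 is down to just 5, so r1c9=5.
Step 24. [r7c9∈{9}] only 9 remains possible at r7c9, so r7c9=9.
Step 25. [r9c6∈{9}] only 9 remains possible at r9c6. So r9c6=9.
Step 26. [r1c7∈{3}] only 3 remains possible at r1c7, so r1c7=3.
Step 27. [r1c2∈{4}] nothing but 4 survives at r1c2 ⇒ r1c2=4.
Step 28. [r6c5∈{2}] only 2 remains possible at r6c5, so r6c5=2.
Step 29. [r2c6∈{8}] only 8 remains possible at r2c6, so r2c6=8.
Step 30. [r9c1∈{6}] nothing but 6 survives at r9c1 ⇒ r9c1=6.
Step 31. [r2c4∈{1}] r2c4 is down to just 1, so r2c4=1.
Step 32. [r3c8∈{2}] r3c8's peers cover all but 2 ⇒ r3c8=2.
Step 33. [r3c5∈{4}] r3c5 is down to just 4, so r3c5=4.
Step 34. [r6c2∈{5}] nothing but 5 survives at r6c2 ⇒ r6c2=5.
Step 35. [r3c3∈{6}] only 6 remains possible at r3c3 ⇒ r3c3=6.
Step 36. [r9c9∈{4}] r9c9 has the single candidate 4. So r9c9=4.
Step 37. [r4c5∈{6}] only 6 remains possible at r4c5 ⇒ r4c5=6.
Step 38. [r9c8∈{1}] nothing but 1 survives at r9c8, so r9c8=1.
Step 39. [r3c7∈{7}] only 7 remains possible at r3c7 ⇒ r3c7=7.
Step 40. [r2c1∈{3}] r2c1's peers cover all but 3. So r2c1=3.
Step 41. [r5c3∈{3}] only 3 remains possible at r5c3. So r5c3=3.
Step 42. [r8c4∈{5}] nothing but 5 survives at r8c4 ⇒ r8c4=5.
Step 43. [r4c8∈{5}] r4c8's peers cover all but 5 ⇒ r4c8=5.
Step 44. [r9c4∈{7}] r9c4 is down to just 7 ⇒ r9c4=7.
Step 45. [r6c3∈{7}] only 7 remains possible at r6c3. So r6c3=7.
Step 46. [r1c8∈{8}] r1c8's peers cover all but 8 ⇒ r1c8=8.

Answer: 7 4 1 2 9 6 3 8 5 / 3 2 5 1 7 8 4 9 6 / 9 8 6 3 4 5 7 2 1 / 2 9 4 8 6 3 1 5 7 / 1 6 3 9 5 7 8 4 2 / 8 5 7 4 2 1 9 6 3 / 5 7 8 6 1 4 2 3 9 / 4 1 9 5 3 2 6 7 8 / 6 3 2 7 8 9 5 1 4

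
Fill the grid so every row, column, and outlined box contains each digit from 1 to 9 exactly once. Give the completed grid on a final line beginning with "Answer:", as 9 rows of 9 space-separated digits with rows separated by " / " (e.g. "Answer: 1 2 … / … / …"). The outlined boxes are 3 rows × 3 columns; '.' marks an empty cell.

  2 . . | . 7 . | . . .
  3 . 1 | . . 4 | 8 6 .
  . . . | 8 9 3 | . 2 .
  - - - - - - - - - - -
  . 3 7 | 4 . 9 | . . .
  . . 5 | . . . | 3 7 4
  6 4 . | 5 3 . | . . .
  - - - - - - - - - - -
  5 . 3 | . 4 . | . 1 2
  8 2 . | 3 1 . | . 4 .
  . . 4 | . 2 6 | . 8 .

Step 1. [r4c1∈{1}] only 1 remains possible at r4c1. So r4c1=1.
Step 2. [r6c6∈{1,2,7,8}] r6c6 is the only open cell in row 6 admitting 7. So r6c6=7.
Step 3. [r1c7∈{1,4,5,9}] in row 1, 4 fits only at r1c7. So r1c7=4.
Step 4. [r3c3∈{6}] only 6 remains possible at r3c3 ⇒ r3c3=6.
Step 5. [r8c3∈{9}] only 9 remains possible at r8c3 ⇒ r8c3=9.
Step 6. [r9c1∈{7}] r9c1's peers cover all but 7 ⇒ r9c1=7.
Step 7. [r2c5∈{5}] r2c5 is down to just 5. So r2c5=5.
Step 8. [r6c8∈{9}] r6c8 is down to just 9. So r6c8=9.
Step 9. [r9c4∈{9}] r9c4 is down to just 9. So r9c4=9.
Step 10. [r9c7∈{5}] nothing but 5 survives at r9c7, so r9c7=5.
Step 11. [r5c6∈{1,2,8}] 2 has one home in col 6: r5c6. So r5c6=2.
Step 12. [r1c8∈{3,5}] r1c8 is the only open cell in col 8 admitting 3 ⇒ r1c8=3.
Step 13. [r1c6∈{1}] r1c6's peers cover all but 1 ⇒ r1c6=1.
Step 14. [r1c3∈{8}] r1c3's peers cover all but 8 ⇒ r1c3=8.
Step 15. [r6c9∈{1,8}] row 6 places 8 nowhere but r6c9, so r6c9=8.
Step 16. [r3c9∈{1,5,7}] in col 9, 1 fits only at r3c9. So r3c9=1.
Step 17. [r3c7∈{7}] r3c7 has the single candidate 7 ⇒ r3c7=7.
Step 18. [r1c9∈{5,9}] across box 3, 5 lands solely at r1c9 ⇒ r1c9=5.
Step 19. [r4c9∈{6}] r4c9's peers cover all but 6 ⇒ r4c9=6.
Step 20. [r1c2∈{9}] r1c2 is down to just 9, so r1c2=9.
Step 21. [r5c5∈{6,8}] across col 5, 6 lands solely at r5c5. So r5c5=6.
Step 22. [r7c7∈{6,9}] 9 has one home in row 7: r7c7. So r7c7=9.
Step 23. [r6c3∈{2}] nothing but 2 survives at r6c3, so r6c3=2.
Step 24. [r4c8∈{5}] nothing but 5 survives at r4c8. So r4c8=5.
Step 25. [r9c9∈{3}] r9c9's peers cover all but 3 ⇒ r9c9=3.
Step 26. [r8c7∈{6}] r8c7 has the single candidate 6, so r8c7=6.
Step 27. [r6c7∈{1}] r6c7's peers cover all but 1, so r6c7=1.
Step 28. [r7c2∈{6}] r7c2 has the single candidate 6. So r7c2=6.
Step 29. [r2c9∈{9}] only 9 remains possible at r2c9. So r2c9=9.
Step 30. [r7c4∈{7}] r7c4's peers cover all but 7 ⇒ r7c4=7.
Step 31. [r2c2∈{7}] r2c2 has the single candidate 7. So r2c2=7.
Step 32. [r5c2∈{8}] r5c2 has the single candidate 8, so r5c2=8.
Step 33. [r5c1∈{9}] r5c1's peers cover all but 9, so r5c1=9.
Step 34. [r4c5∈{8}] r4c5 has the single candidate 8. So r4c5=8.
Step 35. [r3c2∈{5}] nothing but 5 survives at r3c2. So r3c2=5.
Step 36. [r8c9∈{7}] r8c9 has the single candidate 7. So r8c9=7.
Step 37. [r5c4∈{1}] r5c4 has the single candidate 1. So r5c4=1.
Step 38. [r9c2∈{1}] r9c2 is down to just 1, so r9c2=1.
Step 39. [r1c4∈{6}] r1c4's peers cover all but 6. So r1c4=6.
Step 40. [r4c7∈{2}] only 2 remains possible at r4c7, so r4c7=2.
Step 41. [r3c1∈{4}] nothing but 4 survives at r3c1, so r3c1=4.
Step 42. [r2c4∈{2}] only 2 remains possible at r2c4, so r2c4=2.
Step 43. [r8c6∈{5}] only 5 remains possible at r8c6, so r8c6=5.
Step 44. [r7c6∈{8}] nothing but 8 survives at r7c6, so r7c6=8.

Answer: 2 9 8 6 7 1 4 3 5 / 3 7 1 2 5 4 8 6 9 / 4 5 6 8 9 3 7 2 1 / 1 3 7 4 8 9 2 5 6 / 9 8 5 1 6 2 3 7 4 / 6 4 2 5 3 7 1 9 8 / 5 6 3 7 4 8 9 1 2 / 8 2 9 3 1 5 6 4 7 / 7 1 4 9 2 6 5 8 3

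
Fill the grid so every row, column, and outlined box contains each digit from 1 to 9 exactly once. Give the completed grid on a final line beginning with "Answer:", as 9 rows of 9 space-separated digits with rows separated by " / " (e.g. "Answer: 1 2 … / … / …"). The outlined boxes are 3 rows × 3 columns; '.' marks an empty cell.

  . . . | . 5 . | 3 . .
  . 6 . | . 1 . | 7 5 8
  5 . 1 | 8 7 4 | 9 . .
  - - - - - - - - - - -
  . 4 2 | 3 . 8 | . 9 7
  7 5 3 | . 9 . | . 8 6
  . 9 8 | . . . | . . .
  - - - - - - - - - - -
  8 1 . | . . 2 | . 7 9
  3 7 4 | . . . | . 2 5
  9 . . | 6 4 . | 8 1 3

Step 1. [r5c6∈{1}] r5c6 has the single candidate 1. So r5c6=1.
Step 2. [r6c5∈{2,6}] 2 has one home in col 5: r6c5. So r6c5=2.
Step 3. [r6c4∈{4,5,7}] in col 4, 7 fits only at r6c4 ⇒ r6c4=7.
Step 4. [r8c6∈{9}] r8c6 has the single candidate 9, so r8c6=9.
Step 5. [r6c6∈{5,6}] box 5 places 5 nowhere but r6c6 ⇒ r6c6=5.
Step 6. [r7c7∈{4,6}] across row 7, 4 lands solely at r7c7 ⇒ r7c7=4.
Step 7. [r1c9∈{1,2,4}] row 1 places 1 nowhere but r1c9. So r1c9=1.
Step 8. [r1c8∈{4,6}] in box 3, 4 fits only at r1c8, so r1c8=4.
Step 9. [r1c1∈{2}] r1c1 is down to just 2, so r1c1=2.
Step 10. [r1c4∈{9}] r1c4's peers cover all but 9. So r1c4=9.
Step 11. [r6c1∈{1,6}] r6c1 is the only open cell in row 6 admitting 6, so r6c1=6.
Step 12. [r4c7∈{1,5}] 5 has one home in row 4: r4c7, so r4c7=5.
Step 13. [r7c4∈{5}] only 5 remains possible at r7c4. So r7c4=5.
Step 14. [r3c8∈{6}] nothing but 6 survives at r3c8, so r3c8=6.
Step 15. [r1c3∈{7}] only 7 remains possible at r1c3 ⇒ r1c3=7.
Step 16. [r1c6∈{6}] nothing but 6 survives at r1c6 ⇒ r1c6=6.
Step 17. [r8c4∈{1}] r8c4 has the single candidate 1, so r8c4=1.
Step 18. [r4c1∈{1}] r4c1's peers cover all but 1 ⇒ r4c1=1.
Step 19. [r8c7∈{6}] r8c7 is down to just 6, so r8c7=6.
Step 20. [r8c5∈{8}] r8c5 has the single candidate 8. So r8c5=8.
Step 21. [r9c3∈{5}] r9c3 has the single candidate 5. So r9c3=5.
Step 22. [r5c4∈{4}] r5c4 has the single candidate 4. So r5c4=4.
Step 23. [r9c6∈{7}] only 7 remains possible at r9c6 ⇒ r9c6=7.
Step 24. [r6c8∈{3}] r6c8 has the single candidate 3. So r6c8=3.
Step 25. [r7c3∈{6}] r7c3 has the single candidate 6, so r7c3=6.
Step 26. [r3c9∈{2}] r3c9 has the single candidate 2. So r3c9=2.
Step 27. [r6c9∈{4}] r6c9 has the single candidate 4. So r6c9=4.
Step 28. [r2c3∈{9}] r2c3's peers cover all but 9. So r2c3=9.
Step 29. [r4c5∈{6}] r4c5 has the single candidate 6. So r4c5=6.
Step 30. [r2c1∈{4}] nothing but 4 survives at r2c1 ⇒ r2c1=4.
Step 31. [r5c7∈{2}] r5c7 is down to just 2. So r5c7=2.
Step 32. [r7c5∈{3}] r7c5's peers cover all but 3 ⇒ r7c5=3.
Step 33. [r2c6∈{3}] r2c6 has the single candidate 3, so r2c6=3.
Step 34. [r6c7∈{1}] only 1 remains possible at r6c7 ⇒ r6c7=1.
Step 35. [r1c2∈{8}] r1c2's peers cover all but 8 ⇒ r1c2=8.
Step 36. [r3c2∈{3}] r3c2's peers cover all but 3, so r3c2=3.
Step 37. [r9c2∈{2}] r9c2 is down to just 2, so r9c2=2.
Step 38. [r2c4∈{2}] r2c4 is down to just 2. So r2c4=2.

Answer: 2 8 7 9 5 6 3 4 1 / 4 6 9 2 1 3 7 5 8 / 5 3 1 8 7 4 9 6 2 / 1 4 2 3 6 8 5 9 7 / 7 5 3 4 9 1 2 8 6 / 6 9 8 7 2 5 1 3 4 / 8 1 6 5 3 2 4 7 9 / 3 7 4 1 8 9 6 2 5 / 9 2 5 6 4 7 8 1 3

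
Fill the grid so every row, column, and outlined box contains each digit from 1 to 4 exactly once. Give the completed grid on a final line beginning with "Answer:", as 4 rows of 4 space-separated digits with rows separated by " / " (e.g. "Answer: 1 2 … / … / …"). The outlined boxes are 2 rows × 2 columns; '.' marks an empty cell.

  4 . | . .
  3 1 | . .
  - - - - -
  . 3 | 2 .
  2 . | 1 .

Step 1. [r1c4∈{1,2,3}] across row 1, 1 lands solely at r1c4, so r1c4=1.
Step 2. [r3c4∈{4}] only 4 remains possible at r3c4. So r3c4=4.
Step 3. [r2c4∈{2}] only 2 remains possible at r2c4 ⇒ r2c4=2.
Step 4. [r4c2∈{4}] r4c2 is down to just 4 ⇒ r4c2=4.
Step 5. [r1c3∈{3}] r1c3 has the single candidate 3 ⇒ r1c3=3.
Step 6. [r1c2∈{2}] only 2 remains possible at r1c2 ⇒ r1c2=2.
Step 7. [r4c4∈{3}] r4c4 has the single candidate 3, so r4c4=3.
Step 8. [r2c3∈{4}] nothing but 4 survives at r2c3 ⇒ r2c3=4.
Step 9. [r3c1∈{1}] r3c1's peers cover all but 1, so r3c1=1.

Answer: 4 2 3 1 / 3 1 4 2 / 1 3 2 4 / 2 4 1 3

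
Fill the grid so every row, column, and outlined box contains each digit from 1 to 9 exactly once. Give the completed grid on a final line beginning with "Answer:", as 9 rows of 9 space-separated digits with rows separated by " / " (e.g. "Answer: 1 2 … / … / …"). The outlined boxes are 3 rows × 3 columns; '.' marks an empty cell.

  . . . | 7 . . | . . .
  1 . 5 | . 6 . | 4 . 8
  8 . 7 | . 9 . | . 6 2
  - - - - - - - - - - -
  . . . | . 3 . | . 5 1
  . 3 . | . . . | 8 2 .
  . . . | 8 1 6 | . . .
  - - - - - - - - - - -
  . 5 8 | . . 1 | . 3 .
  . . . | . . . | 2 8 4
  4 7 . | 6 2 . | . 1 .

Step 1. [r1c8∈{9}] r1c8 is down to just 9 ⇒ r1c8=9.
Step 2. [r3c2∈{4}] r3c2's peers cover all but 4, so r3c2=4.
Step 3. [r7c1∈{2,6,9}] across row 7, 2 lands solely at r7c1. So r7c1=2.
Step 4. [r2c2∈{2,9}] r2c2 is the only open cell in row 2 admitting 9 ⇒ r2c2=9.
Step 5. [r6c2∈{2}] nothing but 2 survives at r6c2. So r6c2=2.
Step 6. [r5c3∈{1,4,6,9}] 1 has one home in row 5: r5c3. So r5c3=1.
Step 7. [r9c6∈{3,5,8,9}] r9c6 is the only open cell in row 9 admitting 8 ⇒ r9c6=8.
Step 8. [r1c2∈{6}] r1c2 is down to just 6. So r1c2=6.
Step 9. [r1c1∈{3}] r1c1's peers cover all but 3, so r1c1=3.
Step 10. [r3c7∈{1,3,5}] in box 3, 3 fits only at r3c7 ⇒ r3c7=3.
Step 11. [r3c6∈{5}] r3c6 has the single candidate 5, so r3c6=5.
Step 12. [r6c1∈{5,7,9}] row 6 places 5 nowhere but r6c1. So r6c1=5.
Step 13. [r6c8∈{4,7}] across col 8, 4 lands solely at r6c8. So r6c8=4.
Step 14. [r6c3∈{9}] nothing but 9 survives at r6c3. So r6c3=9.
Step 15. [r6c7∈{7}] only 7 remains possible at r6c7. So r6c7=7.
Step 16. [r8c1∈{6,9}] r8c1 is the only open cell in col 1 admitting 9, so r8c1=9.
Step 17. [r7c4∈{4,9}] box 8 places 9 nowhere but r7c4. So r7c4=9.
Step 18. [r4c3∈{4,6}] 4 has one home in col 3: r4c3. So r4c3=4.
Step 19. [r7c5∈{4,7}] across row 7, 4 lands solely at r7c5. So r7c5=4.
Step 20. [r4c4∈{2}] r4c4 has the single candidate 2. So r4c4=2.
Step 21. [r2c6∈{2,3}] row 2 places 2 nowhere but r2c6. So r2c6=2.
Step 22. [r8c6∈{3,7}] across col 6, 3 lands solely at r8c6 ⇒ r8c6=3.
Step 23. [r8c4∈{5}] nothing but 5 survives at r8c4, so r8c4=5.
Step 24. [r1c9∈{5}] only 5 remains possible at r1c9, so r1c9=5.
Step 25. [r7c7∈{6}] r7c7 is down to just 6, so r7c7=6.
Step 26. [r4c7∈{9}] nothing but 9 survives at r4c7. So r4c7=9.
Step 27. [r4c6∈{7}] nothing but 7 survives at r4c6. So r4c6=7.
Step 28. [r4c1∈{6}] r4c1's peers cover all but 6, so r4c1=6.
Step 29. [r5c4∈{4}] r5c4 is down to just 4, so r5c4=4.
Step 30. [r5c1∈{7}] r5c1's peers cover all but 7 ⇒ r5c1=7.
Step 31. [r6c9∈{3}] r6c9 is down to just 3, so r6c9=3.
Step 32. [r3c4∈{1}] r3c4 is down to just 1, so r3c4=1.
Step 33. [r1c6∈{4}] r1c6 is down to just 4. So r1c6=4.
Step 34. [r9c7∈{5}] nothing but 5 survives at r9c7 ⇒ r9c7=5.
Step 35. [r1c7∈{1}] r1c7's peers cover all but 1 ⇒ r1c7=1.
Step 36. [r1c5∈{8}] r1c5 has the single candidate 8, so r1c5=8.
Step 37. [r8c2∈{1}] r8c2 is down to just 1. So r8c2=1.
Step 38. [r9c9∈{9}] nothing but 9 survives at r9c9. So r9c9=9.
Step 39. [r7c9∈{7}] r7c9 is down to just 7, so r7c9=7.
Step 40. [r5c5∈{5}] r5c5's peers cover all but 5, so r5c5=5.
Step 41. [r5c6∈{9}] r5c6 has the single candidate 9, so r5c6=9.
Step 42. [r8c5∈{7}] only 7 remains possible at r8c5, so r8c5=7.
Step 43. [r5c9∈{6}] r5c9 is down to just 6 ⇒ r5c9=6.
Step 44. [r2c8∈{7}] only 7 remains possible at r2c8. So r2c8=7.
Step 45. [r8c3∈{6}] r8c3's peers cover all but 6, so r8c3=6.
Step 46. [r2c4∈{3}] r2c4's peers cover all but 3 ⇒ r2c4=3.
Step 47. [r9c3∈{3}] only 3 remains possible at r9c3. So r9c3=3.
Step 48. [r1c3∈{2}] r1c3 has the single candidate 2 ⇒ r1c3=2.
Step 49. [r4c2∈{8}] r4c2 is down to just 8 ⇒ r4c2=8.

Answer: 3 6 2 7 8 4 1 9 5 / 1 9 5 3 6 2 4 7 8 / 8 4 7 1 9 5 3 6 2 / 6 8 4 2 3 7 9 5 1 / 7 3 1 4 5 9 8 2 6 / 5 2 9 8 1 6 7 4 3 / 2 5 8 9 4 1 6 3 7 / 9 1 6 5 7 3 2 8 4 / 4 7 3 6 2 8 5 1 9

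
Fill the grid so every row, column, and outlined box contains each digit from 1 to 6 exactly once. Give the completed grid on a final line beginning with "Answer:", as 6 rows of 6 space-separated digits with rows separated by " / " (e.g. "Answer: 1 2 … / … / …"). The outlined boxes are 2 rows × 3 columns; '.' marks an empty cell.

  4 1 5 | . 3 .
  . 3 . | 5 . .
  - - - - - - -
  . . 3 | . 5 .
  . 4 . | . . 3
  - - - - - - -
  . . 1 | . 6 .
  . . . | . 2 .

Step 1. [r4c5∈{1}] r4c5's peers cover all but 1 ⇒ r4c5=1.
Step 2. [r4c1∈{2,5,6}] 5 has one home in row 4: r4c1, so r4c1=5.
Step 3. [r2c6∈{1,2,4,6}] in row 2, 1 fits only at r2c6. So r2c6=1.
Step 4. [r6c3∈{4,6}] 4 has one home in col 3: r6c3. So r6c3=4.
Step 5. [r3c1∈{1,2,6}] r3c1 is the only open cell in row 3 admitting 1 ⇒ r3c1=1.
Step 6. [r6c6∈{5}] r6c6 is down to just 5, so r6c6=5.
Step 7. [r5c6∈{4}] nothing but 4 survives at r5c6, so r5c6=4.
Step 8. [r6c2∈{6}] only 6 remains possible at r6c2. So r6c2=6.
Step 9. [r3c2∈{2}] only 2 remains possible at r3c2 ⇒ r3c2=2.
Step 10. [r3c6∈{6}] nothing but 6 survives at r3c6 ⇒ r3c6=6.
Step 11. [r6c1∈{3}] r6c1's peers cover all but 3, so r6c1=3.
Step 12. [r2c3∈{2,6}] across col 3, 2 lands solely at r2c3, so r2c3=2.
Step 13. [r4c4∈{2}] r4c4's peers cover all but 2. So r4c4=2.
Step 14. [r5c1∈{2}] r5c1's peers cover all but 2, so r5c1=2.
Step 15. [r2c1∈{6}] r2c1 is down to just 6. So r2c1=6.
Step 16. [r3c4∈{4}] r3c4 is down to just 4, so r3c4=4.
Step 17. [r2c5∈{4}] r2c5 has the single candidate 4. So r2c5=4.
Step 18. [r6c4∈{1}] r6c4 is down to just 1 ⇒ r6c4=1.
Step 19. [r1c6∈{2}] r1c6's peers cover all but 2. So r1c6=2.
Step 20. [r5c2∈{5}] r5c2 is down to just 5. So r5c2=5.
Step 21. [r5c4∈{3}] r5c4 has the single candidate 3. So r5c4=3.
Step 22. [r1c4∈{6}] r1c4's peers cover all but 6. So r1c4=6.
Step 23. [r4c3∈{6}] nothing but 6 survives at r4c3 ⇒ r4c3=6.

Answer: 4 1 5 6 3 2 / 6 3 2 5 4 1 / 1 2 3 4 5 6 / 5 4 6 2 1 3 / 2 5 1 3 6 4 / 3 6 4 1 2 5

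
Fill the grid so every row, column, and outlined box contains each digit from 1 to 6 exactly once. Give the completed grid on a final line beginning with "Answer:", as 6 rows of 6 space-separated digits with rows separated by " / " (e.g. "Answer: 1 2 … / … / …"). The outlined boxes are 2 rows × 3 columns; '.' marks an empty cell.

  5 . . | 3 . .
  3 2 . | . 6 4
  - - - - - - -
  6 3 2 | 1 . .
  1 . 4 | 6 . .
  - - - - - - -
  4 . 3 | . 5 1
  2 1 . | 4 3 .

Step 1. [r1c6∈{2}] r1c6 has the single candidate 2. So r1c6=2.
Step 2. [r5c2∈{6}] r5c2's peers cover all but 6, so r5c2=6.
Step 3. [r2c3∈{1}] nothing but 1 survives at r2c3, so r2c3=1.
Step 4. [r3c6∈{5}] nothing but 5 survives at r3c6. So r3c6=5.
Step 5. [r1c2∈{4}] r1c2's peers cover all but 4, so r1c2=4.
Step 6. [r4c6∈{3}] only 3 remains possible at r4c6, so r4c6=3.
Step 7. [r6c6∈{6}] r6c6 has the single candidate 6 ⇒ r6c6=6.
Step 8. [r6c3∈{5}] r6c3's peers cover all but 5. So r6c3=5.
Step 9. [r4c2∈{5}] only 5 remains possible at r4c2, so r4c2=5.
Step 10. [r1c3∈{6}] r1c3 is down to just 6. So r1c3=6.
Step 11. [r3c5∈{4}] only 4 remains possible at r3c5, so r3c5=4.
Step 12. [r2c4∈{5}] nothing but 5 survives at r2c4. So r2c4=5.
Step 13. [r5c4∈{2}] r5c4 is down to just 2, so r5c4=2.
Step 14. [r4c5∈{2}] r4c5's peers cover all but 2 ⇒ r4c5=2.
Step 15. [r1c5∈{1}] nothing but 1 survives at r1c5, so r1c5=1.

Answer: 5 4 6 3 1 2 / 3 2 1 5 6 4 / 6 3 2 1 4 5 / 1 5 4 6 2 3 / 4 6 3 2 5 1 / 2 1 5 4 3 6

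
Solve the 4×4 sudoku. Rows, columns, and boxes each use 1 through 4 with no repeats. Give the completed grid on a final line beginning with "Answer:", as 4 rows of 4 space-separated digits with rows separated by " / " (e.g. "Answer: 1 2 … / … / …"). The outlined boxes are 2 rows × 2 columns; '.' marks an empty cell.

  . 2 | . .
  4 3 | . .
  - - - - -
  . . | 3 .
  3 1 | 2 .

Step 1. [r3c4∈{1,4}] in row 3, 1 fits only at r3c4. So r3c4=1.
Step 2. [r1c3∈{1,4}] in col 3, 4 fits only at r1c3. So r1c3=4.
Step 3. [r4c4∈{4}] r4c4 has the single candidate 4. So r4c4=4.
Step 4. [r1c4∈{3}] nothing but 3 survives at r1c4 ⇒ r1c4=3.
Step 5. [r3c2∈{4}] r3c2 has the single candidate 4, so r3c2=4.
Step 6. [r3c1∈{2}] r3c1 has the single candidate 2, so r3c1=2.
Step 7. [r2c4∈{2}] r2c4 has the single candidate 2. So r2c4=2.
Step 8. [r1c1∈{1}] r1c1 is down to just 1 ⇒ r1c1=1.
Step 9. [r2c3∈{1}] r2c3 has the single candidate 1 ⇒ r2c3=1.

Answer: 1 2 4 3 / 4 3 1 2 / 2 4 3 1 / 3 1 2 4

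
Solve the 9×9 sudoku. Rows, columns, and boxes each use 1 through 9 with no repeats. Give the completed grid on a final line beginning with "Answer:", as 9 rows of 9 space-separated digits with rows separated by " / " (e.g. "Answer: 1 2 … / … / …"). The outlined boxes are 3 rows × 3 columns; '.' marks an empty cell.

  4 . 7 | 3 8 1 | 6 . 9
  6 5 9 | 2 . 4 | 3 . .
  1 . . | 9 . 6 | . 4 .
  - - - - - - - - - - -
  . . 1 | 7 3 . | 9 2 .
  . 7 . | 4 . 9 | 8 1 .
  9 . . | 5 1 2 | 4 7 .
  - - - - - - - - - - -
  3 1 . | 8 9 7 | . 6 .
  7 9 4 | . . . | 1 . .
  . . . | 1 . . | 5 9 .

Step 1. [r9c9∈{2,3,4,7,8}] r9c9 is the only open cell in row 9 admitting 7. So r9c9=7.
Step 2. [r7c7∈{2}] only 2 remains possible at r7c7 ⇒ r7c7=2.
Step 3. [r5c5∈{6}] nothing but 6 survives at r5c5. So r5c5=6.
Step 4. [r3c9∈{2,5,8}] r3c9 is the only open cell in col 9 admitting 2, so r3c9=2.
Step 5. [r8c8∈{3,8}] r8c8 is the only open cell in col 8 admitting 3 ⇒ r8c8=3.
Step 6. [r8c5∈{2,5}] in row 8, 2 fits only at r8c5, so r8c5=2.
Step 7. [r4c6∈{8}] r4c6 is down to just 8, so r4c6=8.
Step 8. [r4c1∈{5}] r4c1's peers cover all but 5. So r4c1=5.
Step 9. [r9c1∈{2,8}] col 1 places 8 nowhere but r9c1, so r9c1=8.
Step 10. [r4c9∈{6}] only 6 remains possible at r4c9 ⇒ r4c9=6.
Step 11. [r6c9∈{3}] r6c9 is down to just 3, so r6c9=3.
Step 12. [r5c3∈{2,3}] 3 has one home in row 5: r5c3 ⇒ r5c3=3.
Step 13. [r9c3∈{2,6}] col 3 places 2 nowhere but r9c3. So r9c3=2.
Step 14. [r6c3∈{6,8}] 6 has one home in col 3: r6c3 ⇒ r6c3=6.
Step 15. [r3c2∈{3,8}] across row 3, 3 lands solely at r3c2. So r3c2=3.
Step 16. [r2c5∈{7}] only 7 remains possible at r2c5. So r2c5=7.
Step 17. [r2c9∈{1,8}] r2c9 is the only open cell in row 2 admitting 1. So r2c9=1.
Step 18. [r8c4∈{6}] r8c4's peers cover all but 6, so r8c4=6.
Step 19. [r5c1∈{2}] only 2 remains possible at r5c1 ⇒ r5c1=2.
Step 20. [r3c3∈{8}] r3c3 is down to just 8 ⇒ r3c3=8.
Step 21. [r9c2∈{6}] only 6 remains possible at r9c2, so r9c2=6.
Step 22. [r4c2∈{4}] only 4 remains possible at r4c2 ⇒ r4c2=4.
Step 23. [r8c6∈{5}] nothing but 5 survives at r8c6. So r8c6=5.
Step 24. [r9c5∈{4}] nothing but 4 survives at r9c5. So r9c5=4.
Step 25. [r5c9∈{5}] r5c9 has the single candidate 5, so r5c9=5.
Step 26. [r6c2∈{8}] nothing but 8 survives at r6c2, so r6c2=8.
Step 27. [r3c5∈{5}] r3c5 is down to just 5 ⇒ r3c5=5.
Step 28. [r7c3∈{5}] r7c3's peers cover all but 5 ⇒ r7c3=5.
Step 29. [r1c2∈{2}] r1c2 is down to just 2 ⇒ r1c2=2.
Step 30. [r9c6∈{3}] r9c6's peers cover all but 3. So r9c6=3.
Step 31. [r8c9∈{8}] r8c9 is down to just 8, so r8c9=8.
Step 32. [r2c8∈{8}] r2c8 has the single candidate 8, so r2c8=8.
Step 33. [r7c9∈{4}] nothing but 4 survives at r7c9. So r7c9=4.
Step 34. [r1c8∈{5}] r1c8 is down to just 5. So r1c8=5.
Step 35. [r3c7∈{7}] r3c7 has the single candidate 7, so r3c7=7.

Answer: 4 2 7 3 8 1 6 5 9 / 6 5 9 2 7 4 3 8 1 / 1 3 8 9 5 6 7 4 2 / 5 4 1 7 3 8 9 2 6 / 2 7 3 4 6 9 8 1 5 / 9 8 6 5 1 2 4 7 3 / 3 1 5 8 9 7 2 6 4 / 7 9 4 6 2 5 1 3 8 / 8 6 2 1 4 3 5 9 7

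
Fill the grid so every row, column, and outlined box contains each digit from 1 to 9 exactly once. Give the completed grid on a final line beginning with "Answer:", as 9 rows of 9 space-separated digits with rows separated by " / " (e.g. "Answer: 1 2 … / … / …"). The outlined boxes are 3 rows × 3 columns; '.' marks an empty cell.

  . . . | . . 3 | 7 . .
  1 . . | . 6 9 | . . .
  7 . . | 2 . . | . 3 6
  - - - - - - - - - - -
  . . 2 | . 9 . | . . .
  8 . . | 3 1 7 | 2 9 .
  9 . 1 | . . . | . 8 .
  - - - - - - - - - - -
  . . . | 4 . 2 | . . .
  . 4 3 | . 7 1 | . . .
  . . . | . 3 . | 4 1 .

Step 1. [r4c1∈{3,4,5,6}] r4c1 is the only open cell in col 1 admitting 3 ⇒ r4c1=3.
Step 2. [r1c1∈{2,4,5,6}] 4 has one home in col 1: r1c1 ⇒ r1c1=4.
Step 3. [r3c7∈{1,5,8,9}] row 3 places 1 nowhere but r3c7, so r3c7=1.
Step 4. [r1c9∈{2,5,8,9}] in box 3, 9 fits only at r1c9, so r1c9=9.
Step 5. [r7c2∈{1,5,6,7,8,9}] row 7 places 1 nowhere but r7c2. So r7c2=1.
Step 6. [r4c9∈{1,4,5,7}] 1 has one home in row 4: r4c9 ⇒ r4c9=1.
Step 7. [r5c3∈{4,5,6}] across col 3, 4 lands solely at r5c3 ⇒ r5c3=4.
Step 8. [r5c9∈{5}] only 5 remains possible at r5c9, so r5c9=5.
Step 9. [r4c7∈{6}] r4c7 has the single candidate 6 ⇒ r4c7=6.
Step 10. [r2c2∈{2,3,5,8}] across row 2, 3 lands solely at r2c2, so r2c2=3.
Step 11. [r1c2∈{2,5,6,8}] r1c2 is the only open cell in box 1 admitting 2. So r1c2=2.
Step 12. [r1c8∈{5}] nothing but 5 survives at r1c8, so r1c8=5.
Step 13. [r1c5∈{8}] only 8 remains possible at r1c5, so r1c5=8.
Step 14. [r7c5∈{5}] r7c5 has the single candidate 5, so r7c5=5.
Step 15. [r7c1∈{6}] r7c1 is down to just 6, so r7c1=6.
Step 16. [r7c8∈{7}] r7c8 is down to just 7. So r7c8=7.
Step 17. [r2c7∈{8}] r2c7 has the single candidate 8 ⇒ r2c7=8.
Step 18. [r9c3∈{5,7,8,9}] 7 has one home in col 3: r9c3. So r9c3=7.
Step 19. [r2c3∈{5}] r2c3 has the single candidate 5. So r2c3=5.
Step 20. [r6c9∈{3,4,7}] r6c9 is the only open cell in col 9 admitting 7, so r6c9=7.
Step 21. [r3c6∈{4,5}] r3c6 is the only open cell in row 3 admitting 5. So r3c6=5.
Step 22. [r4c8∈{4}] nothing but 4 survives at r4c8, so r4c8=4.
Step 23. [r8c8∈{2,6}] in col 8, 6 fits only at r8c8. So r8c8=6.
Step 24. [r6c6∈{4,6}] across col 6, 4 lands solely at r6c6 ⇒ r6c6=4.
Step 25. [r6c4∈{5,6}] in box 5, 6 fits only at r6c4 ⇒ r6c4=6.
Step 26. [r8c7∈{5,9}] across col 7, 5 lands solely at r8c7. So r8c7=5.
Step 27. [r4c6∈{8}] nothing but 8 survives at r4c6 ⇒ r4c6=8.
Step 28. [r7c9∈{3,8}] across col 9, 3 lands solely at r7c9, so r7c9=3.
Step 29. [r7c3∈{8,9}] r7c3 is the only open cell in row 7 admitting 8. So r7c3=8.
Step 30. [r9c2∈{5,9}] 9 has one home in box 7: r9c2, so r9c2=9.
Step 31. [r9c4∈{8}] only 8 remains possible at r9c4. So r9c4=8.
Step 32. [r9c9∈{2}] only 2 remains possible at r9c9. So r9c9=2.
Step 33. [r4c4∈{5}] nothing but 5 survives at r4c4. So r4c4=5.
Step 34. [r4c2∈{7}] only 7 remains possible at r4c2, so r4c2=7.
Step 35. [r7c7∈{9}] r7c7's peers cover all but 9, so r7c7=9.
Step 36. [r8c4∈{9}] nothing but 9 survives at r8c4, so r8c4=9.
Step 37. [r9c1∈{5}] r9c1's peers cover all but 5. So r9c1=5.
Step 38. [r2c8∈{2}] r2c8 has the single candidate 2 ⇒ r2c8=2.
Step 39. [r3c2∈{8}] r3c2's peers cover all but 8. So r3c2=8.
Step 40. [r1c3∈{6}] nothing but 6 survives at r1c3, so r1c3=6.
Step 41. [r1c4∈{1}] r1c4 has the single candidate 1, so r1c4=1.
Step 42. [r2c4∈{7}] r2c4's peers cover all but 7 ⇒ r2c4=7.
Step 43. [r8c1∈{2}] nothing but 2 survives at r8c1. So r8c1=2.
Step 44. [r6c2∈{5}] only 5 remains possible at r6c2 ⇒ r6c2=5.
Step 45. [r6c7∈{3}] nothing but 3 survives at r6c7 ⇒ r6c7=3.
Step 46. [r6c5∈{2}] r6c5's peers cover all but 2 ⇒ r6c5=2.
Step 47. [r2c9∈{4}] only 4 remains possible at r2c9. So r2c9=4.
Step 48. [r8c9∈{8}] nothing but 8 survives at r8c9. So r8c9=8.
Step 49. [r9c6∈{6}] nothing but 6 survives at r9c6 ⇒ r9c6=6.
Step 50. [r5c2∈{6}] nothing but 6 survives at r5c2. So r5c2=6.
Step 51. [r3c3∈{9}] nothing but 9 survives at r3c3, so r3c3=9.
Step 52. [r3c5∈{4}] r3c5's peers cover all but 4 ⇒ r3c5=4.

Answer: 4 2 6 1 8 3 7 5 9 / 1 3 5 7 6 9 8 2 4 / 7 8 9 2 4 5 1 3 6 / 3 7 2 5 9 8 6 4 1 / 8 6 4 3 1 7 2 9 5 / 9 5 1 6 2 4 3 8 7 / 6 1 8 4 5 2 9 7 3 / 2 4 3 9 7 1 5 6 8 / 5 9 7 8 3 6 4 1 2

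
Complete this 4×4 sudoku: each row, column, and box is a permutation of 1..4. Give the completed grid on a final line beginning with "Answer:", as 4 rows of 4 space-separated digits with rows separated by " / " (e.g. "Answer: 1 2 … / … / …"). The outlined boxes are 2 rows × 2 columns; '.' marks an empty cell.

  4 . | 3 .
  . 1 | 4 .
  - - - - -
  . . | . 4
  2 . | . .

Step 1. [r3c2∈{3}] only 3 remains possible at r3c2, so r3c2=3.
Step 2. [r4c3∈{1}] r4c3 has the single candidate 1, so r4c3=1.
Step 3. [r1c2∈{2}] r1c2 has the single candidate 2 ⇒ r1c2=2.
Step 4. [r2c1∈{3}] r2c1 is down to just 3. So r2c1=3.
Step 5. [r3c1∈{1}] r3c1 is down to just 1, so r3c1=1.
Step 6. [r2c4∈{2}] only 2 remains possible at r2c4. So r2c4=2.
Step 7. [r4c4∈{3}] r4c4 has the single candidate 3 ⇒ r4c4=3.
Step 8. [r1c4∈{1}] r1c4 has the single candidate 1, so r1c4=1.
Step 9. [r3c3∈{2}] r3c3 is down to just 2. So r3c3=2.
Step 10. [r4c2∈{4}] r4c2's peers cover all but 4, so r4c2=4.

Answer: 4 2 3 1 / 3 1 4 2 / 1 3 2 4 / 2 4 1 3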